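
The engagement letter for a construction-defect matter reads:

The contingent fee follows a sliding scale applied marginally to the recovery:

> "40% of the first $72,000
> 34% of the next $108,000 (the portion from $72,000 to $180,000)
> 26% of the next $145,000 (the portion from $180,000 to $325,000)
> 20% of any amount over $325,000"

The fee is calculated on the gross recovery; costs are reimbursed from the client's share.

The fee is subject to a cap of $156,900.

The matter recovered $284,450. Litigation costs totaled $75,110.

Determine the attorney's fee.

$92,677.00

Fee base is the gross recovery, $284,450; costs are reimbursed separately.
First $72,000 at 40% = $28,800.00
Next $108,000 at 34% = $36,720.00
Remaining $104,450 at 26% = $27,157.00
Fee: $28,800.00 + $36,720.00 + $27,157.00 = $92,677.00
$92,677.00 is under the $156,900 cap.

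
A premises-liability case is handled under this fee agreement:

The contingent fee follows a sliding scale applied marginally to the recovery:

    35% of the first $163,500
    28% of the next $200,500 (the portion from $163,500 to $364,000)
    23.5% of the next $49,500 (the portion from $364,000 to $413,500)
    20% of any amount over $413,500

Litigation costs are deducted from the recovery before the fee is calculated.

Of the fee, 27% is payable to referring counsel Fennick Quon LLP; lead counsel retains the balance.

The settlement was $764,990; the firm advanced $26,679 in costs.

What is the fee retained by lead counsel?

Fee base (net of costs): $764,990 − $26,679 = $738,311
First $163,500 at 35% = $57,225.00
Next $200,500 at 28% = $56,140.00
Next $49,500 at 23.5% = $11,632.50
Remaining $324,811 at 20% = $64,962.20
Fee: $57,225.00 + $56,140.00 + $11,632.50 + $64,962.20 = $189,959.70
Referral share: 27% of $189,959.70 = $51,289.12; lead counsel retains $189,959.70 − $51,289.12 = $138,670.58.

$138,670.58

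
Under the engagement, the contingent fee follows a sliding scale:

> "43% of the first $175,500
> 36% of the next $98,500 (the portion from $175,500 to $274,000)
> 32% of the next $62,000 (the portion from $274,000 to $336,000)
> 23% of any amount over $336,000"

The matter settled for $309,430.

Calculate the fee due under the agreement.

$122,262.60

First $175,500 at 43% = $75,465.00
Next $98,500 at 36% = $35,460.00
Remaining $35,430 at 32% = $11,337.60
Fee: $75,465.00 + $35,460.00 + $11,337.60 = $122,262.60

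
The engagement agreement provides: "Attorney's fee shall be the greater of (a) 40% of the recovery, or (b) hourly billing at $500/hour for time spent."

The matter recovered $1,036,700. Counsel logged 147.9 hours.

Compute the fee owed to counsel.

$414,680.00

(a) 40% of $1,036,700 = $414,680.00
(b) 147.9 × $500 = $73,950.00
The greater is (a): $414,680.00.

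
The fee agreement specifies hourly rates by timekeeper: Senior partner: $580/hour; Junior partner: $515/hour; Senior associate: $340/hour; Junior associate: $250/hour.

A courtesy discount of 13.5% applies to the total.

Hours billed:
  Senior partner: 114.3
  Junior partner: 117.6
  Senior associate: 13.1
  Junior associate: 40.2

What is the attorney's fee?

Senior partner: 114.3 × $580 = $66,294.00
Junior partner: 117.6 × $515 = $60,564.00
Senior associate: 13.1 × $340 = $4,454.00
Junior associate: 40.2 × $250 = $10,050.00
Subtotal: $141,362.00
Less 13.5% discount: −$19,083.87
Total: $141,362.00 − $19,083.87 = $122,278.13

$122,278.13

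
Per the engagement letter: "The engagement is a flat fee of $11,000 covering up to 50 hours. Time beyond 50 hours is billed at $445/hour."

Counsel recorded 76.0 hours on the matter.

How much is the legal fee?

$22,570.00

Flat fee: $11,000.00
Excess hours: 76.0 − 50 = 26.0
Overrun: 26.0 × $445 = $11,570.00
Total: $11,000.00 + $11,570.00 = $22,570.00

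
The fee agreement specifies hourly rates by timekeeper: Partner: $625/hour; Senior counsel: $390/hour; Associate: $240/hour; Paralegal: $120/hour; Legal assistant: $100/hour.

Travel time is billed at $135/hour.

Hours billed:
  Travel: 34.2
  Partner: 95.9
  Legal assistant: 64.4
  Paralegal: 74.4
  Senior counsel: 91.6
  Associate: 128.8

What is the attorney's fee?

$146,558.50

Partner: 95.9 × $625 = $59,937.50
Senior counsel: 91.6 × $390 = $35,724.00
Associate: 128.8 × $240 = $30,912.00
Paralegal: 74.4 × $120 = $8,928.00
Legal assistant: 64.4 × $100 = $6,440.00
Subtotal: $59,937.50 + $35,724.00 + $30,912.00 + $8,928.00 + $6,440.00 = $141,941.50
Travel: 34.2 × $135 = $4,617.00
Total: $141,941.50 + $4,617.00 = $146,558.50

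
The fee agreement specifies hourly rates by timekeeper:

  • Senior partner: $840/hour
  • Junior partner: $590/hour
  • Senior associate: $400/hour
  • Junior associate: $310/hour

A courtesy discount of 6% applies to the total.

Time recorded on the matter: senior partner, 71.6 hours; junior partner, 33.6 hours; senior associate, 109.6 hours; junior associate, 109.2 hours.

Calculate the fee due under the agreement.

Senior partner: 71.6 × $840 = $60,144.00
Junior partner: 33.6 × $590 = $19,824.00
Senior associate: 109.6 × $400 = $43,840.00
Junior associate: 109.2 × $310 = $33,852.00
Subtotal: $157,660.00
Less 6% discount: −$9,459.60
Total: $157,660.00 − $9,459.60 = $148,200.40

$148,200.40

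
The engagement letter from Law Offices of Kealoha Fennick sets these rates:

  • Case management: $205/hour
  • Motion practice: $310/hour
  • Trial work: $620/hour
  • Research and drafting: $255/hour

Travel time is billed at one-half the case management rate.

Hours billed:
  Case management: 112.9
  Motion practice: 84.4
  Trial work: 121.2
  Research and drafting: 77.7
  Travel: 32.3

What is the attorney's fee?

Case management: 112.9 × $205 = $23,144.50
Motion practice: 84.4 × $310 = $26,164.00
Trial work: 121.2 × $620 = $75,144.00
Research and drafting: 77.7 × $255 = $19,813.50
Subtotal: $23,144.50 + $26,164.00 + $75,144.00 + $19,813.50 = $144,266.00
Travel: 32.3 × ($205 ÷ 2) = 32.3 × $102.50 = $3,310.75
Total: $144,266.00 + $3,310.75 = $147,576.75

$147,576.75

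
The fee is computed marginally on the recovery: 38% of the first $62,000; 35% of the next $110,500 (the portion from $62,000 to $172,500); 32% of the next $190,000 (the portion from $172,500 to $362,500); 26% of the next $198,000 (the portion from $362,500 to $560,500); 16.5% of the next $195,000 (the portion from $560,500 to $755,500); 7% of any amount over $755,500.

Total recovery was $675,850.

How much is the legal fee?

$193,547.75

First $62,000 at 38% = $23,560.00
Next $110,500 at 35% = $38,675.00
Next $190,000 at 32% = $60,800.00
Next $198,000 at 26% = $51,480.00
Remaining $115,350 at 16.5% = $19,032.75
Fee: $23,560.00 + $38,675.00 + $60,800.00 + $51,480.00 + $19,032.75 = $193,547.75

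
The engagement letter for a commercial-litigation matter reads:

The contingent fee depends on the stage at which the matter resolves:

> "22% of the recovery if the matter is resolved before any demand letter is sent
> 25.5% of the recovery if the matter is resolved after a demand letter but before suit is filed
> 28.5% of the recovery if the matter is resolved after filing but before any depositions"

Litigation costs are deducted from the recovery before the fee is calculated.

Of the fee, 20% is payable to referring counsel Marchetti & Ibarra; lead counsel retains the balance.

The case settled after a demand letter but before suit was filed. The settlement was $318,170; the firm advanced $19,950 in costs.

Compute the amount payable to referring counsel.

$15,209.22

Fee base (net of costs): $318,170 − $19,950 = $298,220
The matter settled after a demand letter but before suit was filed, so the 25.5% rate applies.
$298,220 × 25.5% = $76,046.10
Referral share: 20% of $76,046.10 = $15,209.22; lead counsel retains $76,046.10 − $15,209.22 = $60,836.88.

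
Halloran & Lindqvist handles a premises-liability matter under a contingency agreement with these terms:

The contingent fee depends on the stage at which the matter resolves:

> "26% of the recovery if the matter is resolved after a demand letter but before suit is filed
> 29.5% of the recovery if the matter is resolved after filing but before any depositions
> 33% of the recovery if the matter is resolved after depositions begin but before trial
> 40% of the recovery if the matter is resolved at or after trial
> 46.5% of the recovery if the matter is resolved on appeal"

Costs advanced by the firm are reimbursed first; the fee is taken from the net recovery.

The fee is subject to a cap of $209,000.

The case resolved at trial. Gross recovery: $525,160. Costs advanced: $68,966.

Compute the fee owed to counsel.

$182,477.60

Fee base (net of costs): $525,160 − $68,966 = $456,194
The matter resolved at trial, so the 40% rate applies.
$456,194 × 40% = $182,477.60
$182,477.60 is under the $209,000 cap.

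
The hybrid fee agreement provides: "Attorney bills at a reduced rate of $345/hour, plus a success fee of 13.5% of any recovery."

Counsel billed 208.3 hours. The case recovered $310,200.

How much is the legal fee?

Hourly: 208.3 × $345 = $71,863.50
Success fee: 13.5% of $310,200 = $41,877.00
Total: $71,863.50 + $41,877.00 = $113,740.50

$113,740.50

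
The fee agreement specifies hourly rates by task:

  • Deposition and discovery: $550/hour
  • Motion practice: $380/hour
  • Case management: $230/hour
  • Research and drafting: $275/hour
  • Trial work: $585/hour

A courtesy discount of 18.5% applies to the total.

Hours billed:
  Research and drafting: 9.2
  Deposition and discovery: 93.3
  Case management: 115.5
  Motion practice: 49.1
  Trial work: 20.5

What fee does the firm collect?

Deposition and discovery: 93.3 × $550 = $51,315.00
Motion practice: 49.1 × $380 = $18,658.00
Case management: 115.5 × $230 = $26,565.00
Research and drafting: 9.2 × $275 = $2,530.00
Trial work: 20.5 × $585 = $11,992.50
Subtotal: $111,060.50
Less 18.5% discount: −$20,546.19
Total: $111,060.50 − $20,546.19 = $90,514.31

$90,514.31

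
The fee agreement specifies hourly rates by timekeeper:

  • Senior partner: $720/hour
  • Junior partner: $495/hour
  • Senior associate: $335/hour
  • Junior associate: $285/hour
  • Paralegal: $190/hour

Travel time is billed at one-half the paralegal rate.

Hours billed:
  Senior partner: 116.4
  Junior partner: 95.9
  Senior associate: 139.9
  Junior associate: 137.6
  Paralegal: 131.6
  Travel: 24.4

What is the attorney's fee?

Senior partner: 116.4 × $720 = $83,808.00
Junior partner: 95.9 × $495 = $47,470.50
Senior associate: 139.9 × $335 = $46,866.50
Junior associate: 137.6 × $285 = $39,216.00
Paralegal: 131.6 × $190 = $25,004.00
Subtotal: $83,808.00 + $47,470.50 + $46,866.50 + $39,216.00 + $25,004.00 = $242,365.00
Travel: 24.4 × ($190 ÷ 2) = 24.4 × $95.00 = $2,318.00
Total: $242,365.00 + $2,318.00 = $244,683.00

$244,683.00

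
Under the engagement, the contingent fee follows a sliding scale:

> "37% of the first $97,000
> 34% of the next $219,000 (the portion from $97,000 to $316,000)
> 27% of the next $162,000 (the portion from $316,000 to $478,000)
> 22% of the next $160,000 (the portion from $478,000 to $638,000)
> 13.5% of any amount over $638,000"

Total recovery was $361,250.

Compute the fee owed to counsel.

$122,567.50

First $97,000 at 37% = $35,890.00
Next $219,000 at 34% = $74,460.00
Remaining $45,250 at 27% = $12,217.50
Fee: $35,890.00 + $74,460.00 + $12,217.50 = $122,567.50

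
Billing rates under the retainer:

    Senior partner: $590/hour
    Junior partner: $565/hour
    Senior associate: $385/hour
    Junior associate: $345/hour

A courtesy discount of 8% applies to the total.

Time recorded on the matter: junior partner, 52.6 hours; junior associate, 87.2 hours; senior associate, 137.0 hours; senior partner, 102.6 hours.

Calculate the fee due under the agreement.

$159,235.44

Senior partner: 102.6 × $590 = $60,534.00
Junior partner: 52.6 × $565 = $29,719.00
Senior associate: 137.0 × $385 = $52,745.00
Junior associate: 87.2 × $345 = $30,084.00
Subtotal: $173,082.00
Less 8% discount: −$13,846.56
Total: $173,082.00 − $13,846.56 = $159,235.44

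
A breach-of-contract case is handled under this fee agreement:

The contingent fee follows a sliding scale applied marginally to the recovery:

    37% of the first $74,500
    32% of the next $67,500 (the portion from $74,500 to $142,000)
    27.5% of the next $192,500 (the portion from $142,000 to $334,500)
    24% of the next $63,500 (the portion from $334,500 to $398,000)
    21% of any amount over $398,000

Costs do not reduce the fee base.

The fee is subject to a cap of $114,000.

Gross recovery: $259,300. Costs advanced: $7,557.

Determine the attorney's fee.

Fee base is the gross recovery, $259,300; costs are reimbursed separately.
First $74,500 at 37% = $27,565.00
Next $67,500 at 32% = $21,600.00
Remaining $117,300 at 27.5% = $32,257.50
Fee: $27,565.00 + $21,600.00 + $32,257.50 = $81,422.50
$81,422.50 is under the $114,000 cap.

$81,422.50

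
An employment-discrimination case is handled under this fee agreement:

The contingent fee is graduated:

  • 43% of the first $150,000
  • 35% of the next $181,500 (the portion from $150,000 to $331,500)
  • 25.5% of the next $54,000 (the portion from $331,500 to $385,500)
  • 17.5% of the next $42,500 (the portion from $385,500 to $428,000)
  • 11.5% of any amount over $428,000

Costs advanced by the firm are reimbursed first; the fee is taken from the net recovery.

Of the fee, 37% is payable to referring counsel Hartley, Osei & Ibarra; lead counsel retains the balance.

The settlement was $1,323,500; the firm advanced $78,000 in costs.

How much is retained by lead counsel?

$153,244.35

Fee base (net of costs): $1,323,500 − $78,000 = $1,245,500
First $150,000 at 43% = $64,500.00
Next $181,500 at 35% = $63,525.00
Next $54,000 at 25.5% = $13,770.00
Next $42,500 at 17.5% = $7,437.50
Remaining $817,500 at 11.5% = $94,012.50
Fee: $64,500.00 + $63,525.00 + $13,770.00 + $7,437.50 + $94,012.50 = $243,245.00
Referral share: 37% of $243,245.00 = $90,000.65; lead counsel retains $243,245.00 − $90,000.65 = $153,244.35.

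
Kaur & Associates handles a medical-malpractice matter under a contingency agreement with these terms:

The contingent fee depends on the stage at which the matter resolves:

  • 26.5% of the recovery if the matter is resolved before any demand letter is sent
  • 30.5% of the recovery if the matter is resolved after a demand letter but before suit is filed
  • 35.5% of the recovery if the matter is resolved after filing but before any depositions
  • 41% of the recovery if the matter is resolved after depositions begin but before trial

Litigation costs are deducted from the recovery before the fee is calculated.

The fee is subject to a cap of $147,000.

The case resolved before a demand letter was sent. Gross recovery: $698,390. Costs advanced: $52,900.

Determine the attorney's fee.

Fee base (net of costs): $698,390 − $52,900 = $645,490
The matter resolved before a demand letter was sent, so the 26.5% rate applies.
$645,490 × 26.5% = $171,054.85
$171,054.85 exceeds the $147,000 cap, so the fee is capped at $147,000.00.

$147,000.00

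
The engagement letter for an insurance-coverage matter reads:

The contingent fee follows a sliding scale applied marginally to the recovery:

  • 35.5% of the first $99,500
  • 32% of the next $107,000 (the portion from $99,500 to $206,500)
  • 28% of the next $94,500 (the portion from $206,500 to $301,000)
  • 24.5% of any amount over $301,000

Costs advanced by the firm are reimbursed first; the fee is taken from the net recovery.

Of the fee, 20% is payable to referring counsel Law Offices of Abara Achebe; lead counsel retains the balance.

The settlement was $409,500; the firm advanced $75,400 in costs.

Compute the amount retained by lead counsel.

$83,305.60

Fee base (net of costs): $409,500 − $75,400 = $334,100
First $99,500 at 35.5% = $35,322.50
Next $107,000 at 32% = $34,240.00
Next $94,500 at 28% = $26,460.00
Remaining $33,100 at 24.5% = $8,109.50
Fee: $35,322.50 + $34,240.00 + $26,460.00 + $8,109.50 = $104,132.00
Referral share: 20% of $104,132.00 = $20,826.40; lead counsel retains $104,132.00 − $20,826.40 = $83,305.60.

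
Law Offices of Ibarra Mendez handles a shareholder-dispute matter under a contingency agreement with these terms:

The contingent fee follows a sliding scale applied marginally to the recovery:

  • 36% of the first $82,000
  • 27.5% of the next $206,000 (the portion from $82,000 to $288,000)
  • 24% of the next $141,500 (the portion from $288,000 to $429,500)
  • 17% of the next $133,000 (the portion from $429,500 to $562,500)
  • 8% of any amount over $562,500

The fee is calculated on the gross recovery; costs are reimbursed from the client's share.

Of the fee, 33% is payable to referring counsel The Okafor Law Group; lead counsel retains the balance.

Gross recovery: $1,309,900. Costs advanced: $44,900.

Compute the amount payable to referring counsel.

Fee base is the gross recovery, $1,309,900; costs are reimbursed separately.
First $82,000 at 36% = $29,520.00
Next $206,000 at 27.5% = $56,650.00
Next $141,500 at 24% = $33,960.00
Next $133,000 at 17% = $22,610.00
Remaining $747,400 at 8% = $59,792.00
Fee: $29,520.00 + $56,650.00 + $33,960.00 + $22,610.00 + $59,792.00 = $202,532.00
Referral share: 33% of $202,532.00 = $66,835.56; lead counsel retains $202,532.00 − $66,835.56 = $135,696.44.

$66,835.56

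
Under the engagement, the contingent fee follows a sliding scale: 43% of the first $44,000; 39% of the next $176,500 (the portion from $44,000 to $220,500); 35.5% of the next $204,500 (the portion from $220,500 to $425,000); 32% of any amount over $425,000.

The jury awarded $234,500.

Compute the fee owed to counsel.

$92,725.00

First $44,000 at 43% = $18,920.00
Next $176,500 at 39% = $68,835.00
Remaining $14,000 at 35.5% = $4,970.00
Fee: $18,920.00 + $68,835.00 + $4,970.00 = $92,725.00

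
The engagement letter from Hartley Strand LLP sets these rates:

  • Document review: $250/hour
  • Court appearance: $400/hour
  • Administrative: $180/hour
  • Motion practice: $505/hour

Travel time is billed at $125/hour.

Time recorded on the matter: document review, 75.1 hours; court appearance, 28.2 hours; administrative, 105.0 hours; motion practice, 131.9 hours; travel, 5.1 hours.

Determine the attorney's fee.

Document review: 75.1 × $250 = $18,775.00
Court appearance: 28.2 × $400 = $11,280.00
Administrative: 105.0 × $180 = $18,900.00
Motion practice: 131.9 × $505 = $66,609.50
Subtotal: $18,775.00 + $11,280.00 + $18,900.00 + $66,609.50 = $115,564.50
Travel: 5.1 × $125 = $637.50
Total: $115,564.50 + $637.50 = $116,202.00

$116,202.00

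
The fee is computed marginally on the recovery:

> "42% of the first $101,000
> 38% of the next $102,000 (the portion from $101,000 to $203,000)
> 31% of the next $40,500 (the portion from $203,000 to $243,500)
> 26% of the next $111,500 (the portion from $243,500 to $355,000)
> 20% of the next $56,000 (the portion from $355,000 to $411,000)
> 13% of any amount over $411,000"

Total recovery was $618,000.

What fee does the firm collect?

$160,835.00

First $101,000 at 42% = $42,420.00
Next $102,000 at 38% = $38,760.00
Next $40,500 at 31% = $12,555.00
Next $111,500 at 26% = $28,990.00
Next $56,000 at 20% = $11,200.00
Remaining $207,000 at 13% = $26,910.00
Fee: $42,420.00 + $38,760.00 + $12,555.00 + $28,990.00 + $11,200.00 + $26,910.00 = $160,835.00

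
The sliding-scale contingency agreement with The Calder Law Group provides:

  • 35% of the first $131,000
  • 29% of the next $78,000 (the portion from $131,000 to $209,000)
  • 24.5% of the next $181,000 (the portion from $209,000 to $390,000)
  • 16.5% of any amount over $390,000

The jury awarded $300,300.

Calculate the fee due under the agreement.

$90,838.50

First $131,000 at 35% = $45,850.00
Next $78,000 at 29% = $22,620.00
Remaining $91,300 at 24.5% = $22,368.50
Fee: $45,850.00 + $22,620.00 + $22,368.50 = $90,838.50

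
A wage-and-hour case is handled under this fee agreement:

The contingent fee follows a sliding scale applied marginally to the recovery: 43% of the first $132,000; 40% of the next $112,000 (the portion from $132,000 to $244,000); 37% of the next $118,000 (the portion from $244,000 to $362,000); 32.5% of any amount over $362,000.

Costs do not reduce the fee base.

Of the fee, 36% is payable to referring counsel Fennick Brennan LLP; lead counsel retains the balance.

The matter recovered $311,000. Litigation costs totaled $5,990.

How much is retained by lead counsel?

$80,864.00

Fee base is the gross recovery, $311,000; costs are reimbursed separately.
First $132,000 at 43% = $56,760.00
Next $112,000 at 40% = $44,800.00
Remaining $67,000 at 37% = $24,790.00
Fee: $56,760.00 + $44,800.00 + $24,790.00 = $126,350.00
Referral share: 36% of $126,350.00 = $45,486.00; lead counsel retains $126,350.00 − $45,486.00 = $80,864.00.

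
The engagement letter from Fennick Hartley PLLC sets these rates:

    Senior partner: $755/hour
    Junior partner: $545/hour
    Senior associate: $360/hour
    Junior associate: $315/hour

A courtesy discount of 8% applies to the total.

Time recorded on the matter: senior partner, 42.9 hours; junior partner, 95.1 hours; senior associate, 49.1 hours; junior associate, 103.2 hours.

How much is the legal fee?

Senior partner: 42.9 × $755 = $32,389.50
Junior partner: 95.1 × $545 = $51,829.50
Senior associate: 49.1 × $360 = $17,676.00
Junior associate: 103.2 × $315 = $32,508.00
Subtotal: $134,403.00
Less 8% discount: −$10,752.24
Total: $134,403.00 − $10,752.24 = $123,650.76

$123,650.76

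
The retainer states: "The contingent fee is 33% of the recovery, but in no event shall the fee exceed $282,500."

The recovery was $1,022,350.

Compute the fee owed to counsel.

33% of $1,022,350 = $337,375.50
That exceeds the $282,500 cap, so the fee is capped at $282,500.

$282,500.00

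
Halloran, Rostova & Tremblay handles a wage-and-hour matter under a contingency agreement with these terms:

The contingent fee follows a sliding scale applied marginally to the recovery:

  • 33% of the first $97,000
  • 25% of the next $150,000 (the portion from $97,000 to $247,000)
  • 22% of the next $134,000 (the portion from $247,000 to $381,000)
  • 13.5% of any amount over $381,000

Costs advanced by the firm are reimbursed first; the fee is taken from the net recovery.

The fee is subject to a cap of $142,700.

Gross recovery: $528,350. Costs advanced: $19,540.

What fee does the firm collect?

Fee base (net of costs): $528,350 − $19,540 = $508,810
First $97,000 at 33% = $32,010.00
Next $150,000 at 25% = $37,500.00
Next $134,000 at 22% = $29,480.00
Remaining $127,810 at 13.5% = $17,254.35
Fee: $32,010.00 + $37,500.00 + $29,480.00 + $17,254.35 = $116,244.35
$116,244.35 is under the $142,700 cap.

$116,244.35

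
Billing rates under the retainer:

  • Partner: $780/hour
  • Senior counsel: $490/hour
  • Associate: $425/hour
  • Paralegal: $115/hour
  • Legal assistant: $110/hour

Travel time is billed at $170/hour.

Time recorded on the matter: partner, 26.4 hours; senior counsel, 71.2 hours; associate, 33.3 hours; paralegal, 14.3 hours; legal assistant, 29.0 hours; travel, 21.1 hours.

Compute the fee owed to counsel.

Partner: 26.4 × $780 = $20,592.00
Senior counsel: 71.2 × $490 = $34,888.00
Associate: 33.3 × $425 = $14,152.50
Paralegal: 14.3 × $115 = $1,644.50
Legal assistant: 29.0 × $110 = $3,190.00
Subtotal: $20,592.00 + $34,888.00 + $14,152.50 + $1,644.50 + $3,190.00 = $74,467.00
Travel: 21.1 × $170 = $3,587.00
Total: $74,467.00 + $3,587.00 = $78,054.00

$78,054.00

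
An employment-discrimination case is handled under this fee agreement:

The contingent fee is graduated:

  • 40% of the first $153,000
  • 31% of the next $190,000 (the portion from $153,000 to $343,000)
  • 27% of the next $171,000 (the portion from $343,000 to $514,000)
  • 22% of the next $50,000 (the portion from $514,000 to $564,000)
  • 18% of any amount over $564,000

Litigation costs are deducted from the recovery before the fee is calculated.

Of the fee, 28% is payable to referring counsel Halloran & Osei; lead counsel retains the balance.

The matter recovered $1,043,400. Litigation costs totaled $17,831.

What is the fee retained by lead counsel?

$187,453.74

Fee base (net of costs): $1,043,400 − $17,831 = $1,025,569
First $153,000 at 40% = $61,200.00
Next $190,000 at 31% = $58,900.00
Next $171,000 at 27% = $46,170.00
Next $50,000 at 22% = $11,000.00
Remaining $461,569 at 18% = $83,082.42
Fee: $61,200.00 + $58,900.00 + $46,170.00 + $11,000.00 + $83,082.42 = $260,352.42
Referral share: 28% of $260,352.42 = $72,898.68; lead counsel retains $260,352.42 − $72,898.68 = $187,453.74.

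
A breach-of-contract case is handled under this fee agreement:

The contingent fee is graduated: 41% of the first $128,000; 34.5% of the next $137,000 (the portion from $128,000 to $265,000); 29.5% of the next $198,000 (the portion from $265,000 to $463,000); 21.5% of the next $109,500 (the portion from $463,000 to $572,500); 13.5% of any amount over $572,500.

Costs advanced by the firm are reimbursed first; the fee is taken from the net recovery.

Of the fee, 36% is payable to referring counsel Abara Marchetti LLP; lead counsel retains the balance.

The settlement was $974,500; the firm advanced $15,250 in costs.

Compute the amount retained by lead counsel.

$149,701.60

Fee base (net of costs): $974,500 − $15,250 = $959,250
First $128,000 at 41% = $52,480.00
Next $137,000 at 34.5% = $47,265.00
Next $198,000 at 29.5% = $58,410.00
Next $109,500 at 21.5% = $23,542.50
Remaining $386,750 at 13.5% = $52,211.25
Fee: $52,480.00 + $47,265.00 + $58,410.00 + $23,542.50 + $52,211.25 = $233,908.75
Referral share: 36% of $233,908.75 = $84,207.15; lead counsel retains $233,908.75 − $84,207.15 = $149,701.60.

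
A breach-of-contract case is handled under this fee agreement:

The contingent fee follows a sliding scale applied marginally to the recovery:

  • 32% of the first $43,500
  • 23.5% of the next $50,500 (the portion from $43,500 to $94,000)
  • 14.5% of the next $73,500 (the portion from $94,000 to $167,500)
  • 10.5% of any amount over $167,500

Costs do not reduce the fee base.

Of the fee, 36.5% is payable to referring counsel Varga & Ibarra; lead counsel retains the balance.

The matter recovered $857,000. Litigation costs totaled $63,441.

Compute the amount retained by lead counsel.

Fee base is the gross recovery, $857,000; costs are reimbursed separately.
First $43,500 at 32% = $13,920.00
Next $50,500 at 23.5% = $11,867.50
Next $73,500 at 14.5% = $10,657.50
Remaining $689,500 at 10.5% = $72,397.50
Fee: $13,920.00 + $11,867.50 + $10,657.50 + $72,397.50 = $108,842.50
Referral share: 36.5% of $108,842.50 = $39,727.51; lead counsel retains $108,842.50 − $39,727.51 = $69,114.99.

$69,114.99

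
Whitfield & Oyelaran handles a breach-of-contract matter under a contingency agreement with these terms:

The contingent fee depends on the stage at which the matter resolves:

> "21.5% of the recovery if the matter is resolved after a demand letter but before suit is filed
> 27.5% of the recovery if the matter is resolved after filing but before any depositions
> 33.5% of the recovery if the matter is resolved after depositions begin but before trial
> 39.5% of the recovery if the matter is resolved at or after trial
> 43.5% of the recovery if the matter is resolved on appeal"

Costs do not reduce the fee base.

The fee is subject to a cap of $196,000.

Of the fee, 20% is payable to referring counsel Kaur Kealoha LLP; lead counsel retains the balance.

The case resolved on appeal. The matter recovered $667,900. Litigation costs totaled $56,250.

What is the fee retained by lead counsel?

Fee base is the gross recovery, $667,900; costs are reimbursed separately.
The matter resolved on appeal, so the 43.5% rate applies.
$667,900 × 43.5% = $290,536.50
$290,536.50 exceeds the $196,000 cap, so the fee is capped at $196,000.00.
Referral share: 20% of $196,000.00 = $39,200.00; lead counsel retains $196,000.00 − $39,200.00 = $156,800.00.

$156,800.00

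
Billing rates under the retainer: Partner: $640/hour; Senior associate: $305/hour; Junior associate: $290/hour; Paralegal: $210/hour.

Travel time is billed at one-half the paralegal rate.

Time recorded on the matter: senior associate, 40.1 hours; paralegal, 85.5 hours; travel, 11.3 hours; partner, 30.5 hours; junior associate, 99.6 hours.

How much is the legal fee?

$79,776.00

Partner: 30.5 × $640 = $19,520.00
Senior associate: 40.1 × $305 = $12,230.50
Junior associate: 99.6 × $290 = $28,884.00
Paralegal: 85.5 × $210 = $17,955.00
Subtotal: $19,520.00 + $12,230.50 + $28,884.00 + $17,955.00 = $78,589.50
Travel: 11.3 × ($210 ÷ 2) = 11.3 × $105.00 = $1,186.50
Total: $78,589.50 + $1,186.50 = $79,776.00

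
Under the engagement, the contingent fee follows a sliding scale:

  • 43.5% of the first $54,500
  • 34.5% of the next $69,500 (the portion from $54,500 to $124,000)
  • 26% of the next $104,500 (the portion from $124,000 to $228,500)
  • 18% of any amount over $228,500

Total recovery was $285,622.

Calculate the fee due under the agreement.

$85,136.96

First $54,500 at 43.5% = $23,707.50
Next $69,500 at 34.5% = $23,977.50
Next $104,500 at 26% = $27,170.00
Remaining $57,122 at 18% = $10,281.96
Fee: $23,707.50 + $23,977.50 + $27,170.00 + $10,281.96 = $85,136.96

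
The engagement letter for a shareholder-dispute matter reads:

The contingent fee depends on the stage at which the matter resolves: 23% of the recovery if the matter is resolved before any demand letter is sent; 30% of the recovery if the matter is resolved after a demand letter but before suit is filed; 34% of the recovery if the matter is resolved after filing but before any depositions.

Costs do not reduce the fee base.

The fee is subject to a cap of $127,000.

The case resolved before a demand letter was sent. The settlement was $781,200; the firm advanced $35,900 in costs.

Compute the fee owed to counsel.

$127,000.00

Fee base is the gross recovery, $781,200; costs are reimbursed separately.
The matter resolved before a demand letter was sent, so the 23% rate applies.
$781,200 × 23% = $179,676.00
$179,676.00 exceeds the $127,000 cap, so the fee is capped at $127,000.00.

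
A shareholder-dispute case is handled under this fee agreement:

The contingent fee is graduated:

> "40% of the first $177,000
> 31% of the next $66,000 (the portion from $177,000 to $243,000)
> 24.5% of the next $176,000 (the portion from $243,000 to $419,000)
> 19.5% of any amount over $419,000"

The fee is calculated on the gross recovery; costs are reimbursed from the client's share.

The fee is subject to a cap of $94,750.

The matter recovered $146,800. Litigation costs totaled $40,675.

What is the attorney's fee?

Fee base is the gross recovery, $146,800; costs are reimbursed separately.
First $146,800 at 40% = $58,720.00
$58,720.00 is under the $94,750 cap.

$58,720.00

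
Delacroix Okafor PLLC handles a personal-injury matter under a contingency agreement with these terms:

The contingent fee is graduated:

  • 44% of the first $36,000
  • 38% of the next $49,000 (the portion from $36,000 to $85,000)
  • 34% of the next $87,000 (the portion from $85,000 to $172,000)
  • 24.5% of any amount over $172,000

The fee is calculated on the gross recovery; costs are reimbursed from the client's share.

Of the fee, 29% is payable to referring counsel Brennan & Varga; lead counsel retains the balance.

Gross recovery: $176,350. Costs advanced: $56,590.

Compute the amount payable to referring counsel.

Fee base is the gross recovery, $176,350; costs are reimbursed separately.
First $36,000 at 44% = $15,840.00
Next $49,000 at 38% = $18,620.00
Next $87,000 at 34% = $29,580.00
Remaining $4,350 at 24.5% = $1,065.75
Fee: $15,840.00 + $18,620.00 + $29,580.00 + $1,065.75 = $65,105.75
Referral share: 29% of $65,105.75 = $18,880.67; lead counsel retains $65,105.75 − $18,880.67 = $46,225.08.

$18,880.67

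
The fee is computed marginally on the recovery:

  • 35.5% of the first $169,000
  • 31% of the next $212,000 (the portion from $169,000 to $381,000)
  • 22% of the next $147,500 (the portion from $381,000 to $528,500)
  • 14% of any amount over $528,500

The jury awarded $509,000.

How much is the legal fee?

$153,875.00

First $169,000 at 35.5% = $59,995.00
Next $212,000 at 31% = $65,720.00
Remaining $128,000 at 22% = $28,160.00
Fee: $59,995.00 + $65,720.00 + $28,160.00 = $153,875.00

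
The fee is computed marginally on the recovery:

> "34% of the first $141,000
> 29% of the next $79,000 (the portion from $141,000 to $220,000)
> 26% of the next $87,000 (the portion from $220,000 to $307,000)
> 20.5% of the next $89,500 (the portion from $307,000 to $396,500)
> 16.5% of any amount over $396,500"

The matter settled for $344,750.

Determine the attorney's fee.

First $141,000 at 34% = $47,940.00
Next $79,000 at 29% = $22,910.00
Next $87,000 at 26% = $22,620.00
Remaining $37,750 at 20.5% = $7,738.75
Fee: $47,940.00 + $22,910.00 + $22,620.00 + $7,738.75 = $101,208.75

$101,208.75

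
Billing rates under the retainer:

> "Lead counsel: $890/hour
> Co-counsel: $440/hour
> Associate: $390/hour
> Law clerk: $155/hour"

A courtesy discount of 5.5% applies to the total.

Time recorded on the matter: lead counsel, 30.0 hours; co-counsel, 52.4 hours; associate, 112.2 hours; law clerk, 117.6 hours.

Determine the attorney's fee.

$105,596.19

Lead counsel: 30.0 × $890 = $26,700.00
Co-counsel: 52.4 × $440 = $23,056.00
Associate: 112.2 × $390 = $43,758.00
Law clerk: 117.6 × $155 = $18,228.00
Subtotal: $111,742.00
Less 5.5% discount: −$6,145.81
Total: $111,742.00 − $6,145.81 = $105,596.19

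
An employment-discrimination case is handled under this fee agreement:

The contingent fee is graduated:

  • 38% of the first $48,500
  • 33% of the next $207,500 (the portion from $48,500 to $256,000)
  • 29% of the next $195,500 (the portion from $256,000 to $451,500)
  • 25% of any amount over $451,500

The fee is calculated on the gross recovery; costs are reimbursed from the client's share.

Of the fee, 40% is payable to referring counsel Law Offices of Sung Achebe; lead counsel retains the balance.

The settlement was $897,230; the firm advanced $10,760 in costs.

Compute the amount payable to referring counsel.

$102,013.00

Fee base is the gross recovery, $897,230; costs are reimbursed separately.
First $48,500 at 38% = $18,430.00
Next $207,500 at 33% = $68,475.00
Next $195,500 at 29% = $56,695.00
Remaining $445,730 at 25% = $111,432.50
Fee: $18,430.00 + $68,475.00 + $56,695.00 + $111,432.50 = $255,032.50
Referral share: 40% of $255,032.50 = $102,013.00; lead counsel retains $255,032.50 − $102,013.00 = $153,019.50.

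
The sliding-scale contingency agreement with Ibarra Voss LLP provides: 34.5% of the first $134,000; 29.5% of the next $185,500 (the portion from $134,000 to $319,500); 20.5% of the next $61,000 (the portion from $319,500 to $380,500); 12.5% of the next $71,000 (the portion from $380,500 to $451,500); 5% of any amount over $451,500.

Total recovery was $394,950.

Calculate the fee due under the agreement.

$115,263.75

First $134,000 at 34.5% = $46,230.00
Next $185,500 at 29.5% = $54,722.50
Next $61,000 at 20.5% = $12,505.00
Remaining $14,450 at 12.5% = $1,806.25
Fee: $46,230.00 + $54,722.50 + $12,505.00 + $1,806.25 = $115,263.75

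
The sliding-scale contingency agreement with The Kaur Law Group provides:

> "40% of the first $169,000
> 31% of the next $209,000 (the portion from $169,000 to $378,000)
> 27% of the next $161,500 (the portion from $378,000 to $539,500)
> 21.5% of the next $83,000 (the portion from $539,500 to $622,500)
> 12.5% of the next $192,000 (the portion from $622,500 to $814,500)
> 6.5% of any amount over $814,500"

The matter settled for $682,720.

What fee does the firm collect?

$201,367.50

First $169,000 at 40% = $67,600.00
Next $209,000 at 31% = $64,790.00
Next $161,500 at 27% = $43,605.00
Next $83,000 at 21.5% = $17,845.00
Remaining $60,220 at 12.5% = $7,527.50
Fee: $67,600.00 + $64,790.00 + $43,605.00 + $17,845.00 + $7,527.50 = $201,367.50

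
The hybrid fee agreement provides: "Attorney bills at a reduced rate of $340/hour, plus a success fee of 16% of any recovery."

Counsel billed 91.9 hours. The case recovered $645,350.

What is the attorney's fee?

Hourly: 91.9 × $340 = $31,246.00
Success fee: 16% of $645,350 = $103,256.00
Total: $31,246.00 + $103,256.00 = $134,502.00

$134,502.00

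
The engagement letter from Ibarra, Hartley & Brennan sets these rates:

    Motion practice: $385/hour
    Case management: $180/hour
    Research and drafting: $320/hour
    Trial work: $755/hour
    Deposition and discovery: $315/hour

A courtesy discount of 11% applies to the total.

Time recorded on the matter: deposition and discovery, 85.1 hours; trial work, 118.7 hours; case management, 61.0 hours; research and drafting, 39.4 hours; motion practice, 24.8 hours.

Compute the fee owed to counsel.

Motion practice: 24.8 × $385 = $9,548.00
Case management: 61.0 × $180 = $10,980.00
Research and drafting: 39.4 × $320 = $12,608.00
Trial work: 118.7 × $755 = $89,618.50
Deposition and discovery: 85.1 × $315 = $26,806.50
Subtotal: $149,561.00
Less 11% discount: −$16,451.71
Total: $149,561.00 − $16,451.71 = $133,109.29

$133,109.29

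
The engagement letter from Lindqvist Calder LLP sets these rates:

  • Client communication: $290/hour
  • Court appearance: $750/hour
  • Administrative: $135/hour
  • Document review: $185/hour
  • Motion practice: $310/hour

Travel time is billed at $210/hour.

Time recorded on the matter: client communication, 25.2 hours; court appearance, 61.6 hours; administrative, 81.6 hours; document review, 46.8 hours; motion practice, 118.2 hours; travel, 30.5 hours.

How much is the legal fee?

$116,229.00

Client communication: 25.2 × $290 = $7,308.00
Court appearance: 61.6 × $750 = $46,200.00
Administrative: 81.6 × $135 = $11,016.00
Document review: 46.8 × $185 = $8,658.00
Motion practice: 118.2 × $310 = $36,642.00
Subtotal: $7,308.00 + $46,200.00 + $11,016.00 + $8,658.00 + $36,642.00 = $109,824.00
Travel: 30.5 × $210 = $6,405.00
Total: $109,824.00 + $6,405.00 = $116,229.00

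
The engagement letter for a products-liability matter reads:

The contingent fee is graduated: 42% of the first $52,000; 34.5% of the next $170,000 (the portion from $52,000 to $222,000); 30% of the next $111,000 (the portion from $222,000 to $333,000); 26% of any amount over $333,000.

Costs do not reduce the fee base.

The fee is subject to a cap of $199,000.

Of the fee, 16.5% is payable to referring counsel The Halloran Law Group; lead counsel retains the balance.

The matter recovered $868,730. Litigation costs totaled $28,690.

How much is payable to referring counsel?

Fee base is the gross recovery, $868,730; costs are reimbursed separately.
First $52,000 at 42% = $21,840.00
Next $170,000 at 34.5% = $58,650.00
Next $111,000 at 30% = $33,300.00
Remaining $535,730 at 26% = $139,289.80
Fee: $21,840.00 + $58,650.00 + $33,300.00 + $139,289.80 = $253,079.80
$253,079.80 exceeds the $199,000 cap, so the fee is capped at $199,000.00.
Referral share: 16.5% of $199,000.00 = $32,835.00; lead counsel retains $199,000.00 − $32,835.00 = $166,165.00.

$32,835.00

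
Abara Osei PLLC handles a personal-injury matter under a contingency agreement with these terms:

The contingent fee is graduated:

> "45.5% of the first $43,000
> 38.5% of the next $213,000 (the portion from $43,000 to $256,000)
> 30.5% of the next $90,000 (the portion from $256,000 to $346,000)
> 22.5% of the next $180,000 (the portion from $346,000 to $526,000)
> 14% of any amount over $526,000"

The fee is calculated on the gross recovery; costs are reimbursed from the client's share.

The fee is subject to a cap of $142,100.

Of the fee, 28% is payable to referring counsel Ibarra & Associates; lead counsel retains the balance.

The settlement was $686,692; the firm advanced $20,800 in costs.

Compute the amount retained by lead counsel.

$102,312.00

Fee base is the gross recovery, $686,692; costs are reimbursed separately.
First $43,000 at 45.5% = $19,565.00
Next $213,000 at 38.5% = $82,005.00
Next $90,000 at 30.5% = $27,450.00
Next $180,000 at 22.5% = $40,500.00
Remaining $160,692 at 14% = $22,496.88
Fee: $19,565.00 + $82,005.00 + $27,450.00 + $40,500.00 + $22,496.88 = $192,016.88
$192,016.88 exceeds the $142,100 cap, so the fee is capped at $142,100.00.
Referral share: 28% of $142,100.00 = $39,788.00; lead counsel retains $142,100.00 − $39,788.00 = $102,312.00.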